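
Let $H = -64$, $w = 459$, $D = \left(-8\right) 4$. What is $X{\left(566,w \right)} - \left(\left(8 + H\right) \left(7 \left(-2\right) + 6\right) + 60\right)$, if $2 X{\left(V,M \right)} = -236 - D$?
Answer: $-610$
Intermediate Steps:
$D = -32$
$X{\left(V,M \right)} = -102$ ($X{\left(V,M \right)} = \frac{-236 - -32}{2} = \frac{-236 + 32}{2} = \frac{1}{2} \left(-204\right) = -102$)
$X{\left(566,w \right)} - \left(\left(8 + H\right) \left(7 \left(-2\right) + 6\right) + 60\right) = -102 - \left(\left(8 - 64\right) \left(7 \left(-2\right) + 6\right) + 60\right) = -102 - \left(- 56 \left(-14 + 6\right) + 60\right) = -102 - \left(\left(-56\right) \left(-8\right) + 60\right) = -102 - \left(448 + 60\right) = -102 - 508 = -610$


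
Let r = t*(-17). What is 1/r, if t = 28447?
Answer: -1/483599 ≈ -2.0678e-6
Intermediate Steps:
r = -483599 (r = 28447*(-17) = -483599)
1/r = 1/(-483599) = -1/483599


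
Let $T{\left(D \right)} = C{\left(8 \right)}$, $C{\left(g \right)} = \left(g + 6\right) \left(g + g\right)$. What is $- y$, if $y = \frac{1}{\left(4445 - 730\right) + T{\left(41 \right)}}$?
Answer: $- \frac{1}{3939} \approx -0.00025387$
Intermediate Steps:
$C{\left(g \right)} = 2 g \left(6 + g\right)$ ($C{\left(g \right)} = \left(6 + g\right) 2 g = 2 g \left(6 + g\right)$)
$T{\left(D \right)} = 224$ ($T{\left(D \right)} = 2 \cdot 8 \left(6 + 8\right) = 2 \cdot 8 \cdot 14 = 224$)
$y = \frac{1}{3939}$ ($y = \frac{1}{\left(4445 - 730\right) + 224} = \frac{1}{3715 + 224} = \frac{1}{3939} \approx 0.00025387$)
$- y = \left(-1\right) \frac{1}{3939} = - \frac{1}{3939}$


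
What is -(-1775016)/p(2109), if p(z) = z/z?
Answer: 1775016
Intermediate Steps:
p(z) = 1
-(-1775016)/p(2109) = -(-1775016)/1 = -(-1775016) = -1*(-1775016) = 1775016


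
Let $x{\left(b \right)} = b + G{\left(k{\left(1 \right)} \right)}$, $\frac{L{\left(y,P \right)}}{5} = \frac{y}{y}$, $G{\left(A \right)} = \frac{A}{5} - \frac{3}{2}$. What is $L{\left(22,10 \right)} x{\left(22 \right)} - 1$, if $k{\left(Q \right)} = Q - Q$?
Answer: $\frac{203}{2} \approx 101.5$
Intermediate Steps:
$k{\left(Q \right)} = 0$
$G{\left(A \right)} = - \frac{3}{2} + \frac{A}{5}$ ($G{\left(A \right)} = A \frac{1}{5} - \frac{3}{2} = \frac{A}{5} - \frac{3}{2} = - \frac{3}{2} + \frac{A}{5}$)
$L{\left(y,P \right)} = 5$ ($L{\left(y,P \right)} = 5 \frac{y}{y} = 5 \cdot 1 = 5$)
$x{\left(b \right)} = - \frac{3}{2} + b$ ($x{\left(b \right)} = b + \left(- \frac{3}{2} + \frac{1}{5} \cdot 0\right) = b + \left(- \frac{3}{2} + 0\right) = b - \frac{3}{2} = - \frac{3}{2} + b$)
$L{\left(22,10 \right)} x{\left(22 \right)} - 1 = 5 \left(- \frac{3}{2} + 22\right) - 1 = 5 \cdot \frac{41}{2} - 1 = \frac{205}{2} - 1 = \frac{203}{2}$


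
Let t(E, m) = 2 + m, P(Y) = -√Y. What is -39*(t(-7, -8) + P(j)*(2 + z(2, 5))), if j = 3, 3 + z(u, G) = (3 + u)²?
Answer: 234 + 936*√3 ≈ 1855.2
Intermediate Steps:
z(u, G) = -3 + (3 + u)²
-39*(t(-7, -8) + P(j)*(2 + z(2, 5))) = -39*((2 - 8) + (-√3)*(2 + (-3 + (3 + 2)²))) = -39*(-6 + (-√3)*(2 + (-3 + 5²))) = -39*(-6 + (-√3)*(2 + (-3 + 25))) = -39*(-6 + (-√3)*(2 + 22)) = -39*(-6 - √3*24) = -39*(-6 - 24*√3) = 234 + 936*√3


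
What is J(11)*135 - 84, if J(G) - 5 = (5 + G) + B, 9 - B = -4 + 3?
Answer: 4101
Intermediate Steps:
B = 10 (B = 9 - (-4 + 3) = 9 - 1*(-1) = 9 + 1 = 10)
J(G) = 20 + G (J(G) = 5 + ((5 + G) + 10) = 5 + (15 + G) = 20 + G)
J(11)*135 - 84 = (20 + 11)*135 - 84 = 31*135 - 84 = 4185 - 84 = 4101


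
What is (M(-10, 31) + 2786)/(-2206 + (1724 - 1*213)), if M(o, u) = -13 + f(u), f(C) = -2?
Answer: -2771/695 ≈ -3.9870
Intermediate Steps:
M(o, u) = -15 (M(o, u) = -13 - 2 = -15)
(M(-10, 31) + 2786)/(-2206 + (1724 - 1*213)) = (-15 + 2786)/(-2206 + (1724 - 1*213)) = 2771/(-2206 + (1724 - 213)) = 2771/(-2206 + 1511) = 2771/(-695) = 2771*(-1/695) = -2771/695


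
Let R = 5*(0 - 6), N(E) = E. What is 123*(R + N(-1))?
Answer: -3813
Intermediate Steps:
R = -30 (R = 5*(-6) = -30)
123*(R + N(-1)) = 123*(-30 - 1) = 123*(-31) = -3813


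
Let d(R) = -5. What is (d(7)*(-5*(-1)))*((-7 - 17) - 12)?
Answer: 900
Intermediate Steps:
(d(7)*(-5*(-1)))*((-7 - 17) - 12) = (-(-25)*(-1))*((-7 - 17) - 12) = (-5*5)*(-24 - 12) = -25*(-36) = 900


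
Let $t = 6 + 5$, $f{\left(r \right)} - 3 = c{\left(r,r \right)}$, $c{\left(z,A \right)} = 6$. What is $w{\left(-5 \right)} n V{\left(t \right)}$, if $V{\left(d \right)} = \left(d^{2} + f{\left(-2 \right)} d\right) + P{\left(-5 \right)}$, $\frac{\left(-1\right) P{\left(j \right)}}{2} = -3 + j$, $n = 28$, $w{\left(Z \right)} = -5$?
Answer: $-33040$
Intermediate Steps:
$f{\left(r \right)} = 9$ ($f{\left(r \right)} = 3 + 6 = 9$)
$t = 11$
$P{\left(j \right)} = 6 - 2 j$ ($P{\left(j \right)} = - 2 \left(-3 + j\right) = 6 - 2 j$)
$V{\left(d \right)} = 16 + d^{2} + 9 d$ ($V{\left(d \right)} = \left(d^{2} + 9 d\right) + \left(6 - -10\right) = \left(d^{2} + 9 d\right) + \left(6 + 10\right) = \left(d^{2} + 9 d\right) + 16 = 16 + d^{2} + 9 d$)
$w{\left(-5 \right)} n V{\left(t \right)} = \left(-5\right) 28 \left(16 + 11^{2} + 9 \cdot 11\right) = - 140 \left(16 + 121 + 99\right) = \left(-140\right) 236 = -33040$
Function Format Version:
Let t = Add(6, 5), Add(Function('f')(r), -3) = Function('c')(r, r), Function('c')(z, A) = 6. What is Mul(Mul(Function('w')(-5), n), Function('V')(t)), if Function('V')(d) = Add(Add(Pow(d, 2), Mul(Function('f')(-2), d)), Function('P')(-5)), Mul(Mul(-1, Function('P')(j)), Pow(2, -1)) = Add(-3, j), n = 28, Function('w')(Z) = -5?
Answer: -33040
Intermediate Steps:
Function('f')(r) = 9 (Function('f')(r) = Add(3, 6) = 9)
t = 11
Function('P')(j) = Add(6, Mul(-2, j)) (Function('P')(j) = Mul(-2, Add(-3, j)) = Add(6, Mul(-2, j)))
Function('V')(d) = Add(16, Pow(d, 2), Mul(9, d)) (Function('V')(d) = Add(Add(Pow(d, 2), Mul(9, d)), Add(6, Mul(-2, -5))) = Add(Add(Pow(d, 2), Mul(9, d)), Add(6, 10)) = Add(Add(Pow(d, 2), Mul(9, d)), 16) = Add(16, Pow(d, 2), Mul(9, d)))
Mul(Mul(Function('w')(-5), n), Function('V')(t)) = Mul(Mul(-5, 28), Add(16, Pow(11, 2), Mul(9, 11))) = Mul(-140, Add(16, 121, 99)) = Mul(-140, 236) = -33040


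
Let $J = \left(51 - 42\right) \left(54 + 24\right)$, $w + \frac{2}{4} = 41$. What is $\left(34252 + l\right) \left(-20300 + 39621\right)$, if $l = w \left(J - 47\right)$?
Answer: $\frac{2348641439}{2} \approx 1.1743 \cdot 10^{9}$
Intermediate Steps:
$w = \frac{81}{2}$ ($w = - \frac{1}{2} + 41 = \frac{81}{2} \approx 40.5$)
$J = 702$ ($J = 9 \cdot 78 = 702$)
$l = \frac{53055}{2}$ ($l = \frac{81 \left(702 - 47\right)}{2} = \frac{81}{2} \cdot 655 = \frac{53055}{2} \approx 26528.0$)
$\left(34252 + l\right) \left(-20300 + 39621\right) = \left(34252 + \frac{53055}{2}\right) \left(-20300 + 39621\right) = \frac{121559}{2} \cdot 19321 = \frac{2348641439}{2}$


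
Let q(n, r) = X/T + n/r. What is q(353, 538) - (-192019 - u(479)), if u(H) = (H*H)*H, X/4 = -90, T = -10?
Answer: 59230730525/538 ≈ 1.1009e+8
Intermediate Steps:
X = -360 (X = 4*(-90) = -360)
q(n, r) = 36 + n/r (q(n, r) = -360/(-10) + n/r = -360*(-1/10) + n/r = 36 + n/r)
u(H) = H**3 (u(H) = H**2*H = H**3)
q(353, 538) - (-192019 - u(479)) = (36 + 353/538) - (-192019 - 1*479**3) = (36 + 353*(1/538)) - (-192019 - 1*109902239) = (36 + 353/538) - (-192019 - 109902239) = 19721/538 - 1*(-110094258) = 19721/538 + 110094258 = 59230730525/538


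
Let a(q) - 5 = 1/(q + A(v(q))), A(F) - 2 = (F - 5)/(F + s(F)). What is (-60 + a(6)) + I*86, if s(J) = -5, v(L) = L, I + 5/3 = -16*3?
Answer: -38936/9 ≈ -4326.2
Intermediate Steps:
I = -149/3 (I = -5/3 - 16*3 = -5/3 - 48 = -149/3 ≈ -49.667)
A(F) = 3 (A(F) = 2 + (F - 5)/(F - 5) = 2 + (-5 + F)/(-5 + F) = 2 + 1 = 3)
a(q) = 5 + 1/(3 + q) (a(q) = 5 + 1/(q + 3) = 5 + 1/(3 + q))
(-60 + a(6)) + I*86 = (-60 + (16 + 5*6)/(3 + 6)) - 149/3*86 = (-60 + (16 + 30)/9) - 12814/3 = (-60 + (⅑)*46) - 12814/3 = (-60 + 46/9) - 12814/3 = -494/9 - 12814/3 = -38936/9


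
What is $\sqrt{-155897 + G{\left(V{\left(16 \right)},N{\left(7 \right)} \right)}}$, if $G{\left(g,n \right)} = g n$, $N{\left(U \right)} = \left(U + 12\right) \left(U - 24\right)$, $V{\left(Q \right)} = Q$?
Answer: $i \sqrt{161065} \approx 401.33 i$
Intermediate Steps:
$N{\left(U \right)} = \left(-24 + U\right) \left(12 + U\right)$ ($N{\left(U \right)} = \left(12 + U\right) \left(-24 + U\right) = \left(-24 + U\right) \left(12 + U\right)$)
$\sqrt{-155897 + G{\left(V{\left(16 \right)},N{\left(7 \right)} \right)}} = \sqrt{-155897 + 16 \left(-288 + 7^{2} - 84\right)} = \sqrt{-155897 + 16 \left(-288 + 49 - 84\right)} = \sqrt{-155897 + 16 \left(-323\right)} = \sqrt{-155897 - 5168} = \sqrt{-161065} = i \sqrt{161065}$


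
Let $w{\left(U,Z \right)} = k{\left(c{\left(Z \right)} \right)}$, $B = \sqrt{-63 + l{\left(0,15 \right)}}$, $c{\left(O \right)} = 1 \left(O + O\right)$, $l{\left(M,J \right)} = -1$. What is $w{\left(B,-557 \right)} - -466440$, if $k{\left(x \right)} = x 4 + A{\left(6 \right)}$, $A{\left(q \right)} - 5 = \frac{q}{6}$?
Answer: $461990$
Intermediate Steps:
$A{\left(q \right)} = 5 + \frac{q}{6}$
$c{\left(O \right)} = 2 O$ ($c{\left(O \right)} = 1 \cdot 2 O = 2 O$)
$B = 8 i$ ($B = \sqrt{-63 - 1} = \sqrt{-64} = 8 i \approx 8.0 i$)
$k{\left(x \right)} = 6 + 4 x$ ($k{\left(x \right)} = x 4 + \left(5 + \frac{1}{6} \cdot 6\right) = 4 x + \left(5 + 1\right) = 4 x + 6 = 6 + 4 x$)
$w{\left(U,Z \right)} = 6 + 8 Z$ ($w{\left(U,Z \right)} = 6 + 4 \cdot 2 Z = 6 + 8 Z$)
$w{\left(B,-557 \right)} - -466440 = \left(6 + 8 \left(-557\right)\right) - -466440 = \left(6 - 4456\right) + 466440 = -4450 + 466440 = 461990$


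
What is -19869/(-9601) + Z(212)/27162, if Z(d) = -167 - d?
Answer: 536042999/260782362 ≈ 2.0555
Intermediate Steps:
-19869/(-9601) + Z(212)/27162 = -19869/(-9601) + (-167 - 1*212)/27162 = -19869*(-1/9601) + (-167 - 212)*(1/27162) = 19869/9601 - 379*1/27162 = 19869/9601 - 379/27162 = 536042999/260782362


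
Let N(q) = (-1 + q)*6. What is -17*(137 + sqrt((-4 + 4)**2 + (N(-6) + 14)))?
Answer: -2329 - 34*I*sqrt(7) ≈ -2329.0 - 89.956*I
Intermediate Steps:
N(q) = -6 + 6*q
-17*(137 + sqrt((-4 + 4)**2 + (N(-6) + 14))) = -17*(137 + sqrt((-4 + 4)**2 + ((-6 + 6*(-6)) + 14))) = -17*(137 + sqrt(0**2 + ((-6 - 36) + 14))) = -17*(137 + sqrt(0 + (-42 + 14))) = -17*(137 + sqrt(0 - 28)) = -17*(137 + sqrt(-28)) = -17*(137 + 2*I*sqrt(7)) = -2329 - 34*I*sqrt(7)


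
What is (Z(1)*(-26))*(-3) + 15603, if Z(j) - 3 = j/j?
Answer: 15915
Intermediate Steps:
Z(j) = 4 (Z(j) = 3 + j/j = 3 + 1 = 4)
(Z(1)*(-26))*(-3) + 15603 = (4*(-26))*(-3) + 15603 = -104*(-3) + 15603 = 312 + 15603 = 15915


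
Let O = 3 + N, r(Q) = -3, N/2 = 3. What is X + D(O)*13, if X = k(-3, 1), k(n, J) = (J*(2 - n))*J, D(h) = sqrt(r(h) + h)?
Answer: 5 + 13*sqrt(6) ≈ 36.843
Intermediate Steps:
N = 6 (N = 2*3 = 6)
O = 9 (O = 3 + 6 = 9)
D(h) = sqrt(-3 + h)
k(n, J) = J**2*(2 - n)
X = 5 (X = 1**2*(2 - 1*(-3)) = 1*(2 + 3) = 1*5 = 5)
X + D(O)*13 = 5 + sqrt(-3 + 9)*13 = 5 + sqrt(6)*13 = 5 + 13*sqrt(6)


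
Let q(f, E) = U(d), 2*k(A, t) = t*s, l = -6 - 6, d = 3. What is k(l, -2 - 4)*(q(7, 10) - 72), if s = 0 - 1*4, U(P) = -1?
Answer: -876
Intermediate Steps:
l = -12
s = -4 (s = 0 - 4 = -4)
k(A, t) = -2*t (k(A, t) = (t*(-4))/2 = (-4*t)/2 = -2*t)
q(f, E) = -1
k(l, -2 - 4)*(q(7, 10) - 72) = (-2*(-2 - 4))*(-1 - 72) = -2*(-6)*(-73) = 12*(-73) = -876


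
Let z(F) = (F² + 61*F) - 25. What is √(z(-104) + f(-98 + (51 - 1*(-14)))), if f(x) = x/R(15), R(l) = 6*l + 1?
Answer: 2*√9205651/91 ≈ 66.683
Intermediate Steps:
z(F) = -25 + F² + 61*F
R(l) = 1 + 6*l
f(x) = x/91 (f(x) = x/(1 + 6*15) = x/(1 + 90) = x/91)
√(z(-104) + f(-98 + (51 - 1*(-14)))) = √((-25 + (-104)² + 61*(-104)) + (-98 + (51 - 1*(-14)))/91) = √((-25 + 10816 - 6344) + (-98 + (51 + 14))/91) = √(4447 + (-98 + 65)/91) = √(4447 + (1/91)*(-33)) = √(4447 - 33/91) = √(404644/91) = 2*√9205651/91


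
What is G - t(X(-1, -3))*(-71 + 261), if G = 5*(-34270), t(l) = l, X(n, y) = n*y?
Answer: -171920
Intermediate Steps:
G = -171350
G - t(X(-1, -3))*(-71 + 261) = -171350 - (-1*(-3))*(-71 + 261) = -171350 - 3*190 = -171350 - 1*570 = -171350 - 570 = -171920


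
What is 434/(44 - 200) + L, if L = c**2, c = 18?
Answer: 25055/78 ≈ 321.22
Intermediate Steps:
L = 324 (L = 18**2 = 324)
434/(44 - 200) + L = 434/(44 - 200) + 324 = 434/(-156) + 324 = -1/156*434 + 324 = -217/78 + 324 = 25055/78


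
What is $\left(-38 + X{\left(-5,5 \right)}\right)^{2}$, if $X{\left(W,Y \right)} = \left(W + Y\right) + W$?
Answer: $1849$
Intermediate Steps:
$X{\left(W,Y \right)} = Y + 2 W$
$\left(-38 + X{\left(-5,5 \right)}\right)^{2} = \left(-38 + \left(5 + 2 \left(-5\right)\right)\right)^{2} = \left(-38 + \left(5 - 10\right)\right)^{2} = \left(-38 - 5\right)^{2} = \left(-43\right)^{2} = 1849$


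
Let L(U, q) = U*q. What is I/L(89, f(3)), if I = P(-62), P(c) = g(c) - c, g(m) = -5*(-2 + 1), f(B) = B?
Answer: 67/267 ≈ 0.25094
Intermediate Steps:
g(m) = 5 (g(m) = -5*(-1) = 5)
P(c) = 5 - c
I = 67 (I = 5 - 1*(-62) = 5 + 62 = 67)
I/L(89, f(3)) = 67/((89*3)) = 67/267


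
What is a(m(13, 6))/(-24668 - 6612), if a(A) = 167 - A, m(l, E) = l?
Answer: -77/15640 ≈ -0.0049233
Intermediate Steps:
a(m(13, 6))/(-24668 - 6612) = (167 - 1*13)/(-24668 - 6612) = (167 - 13)/(-31280) = 154*(-1/31280) = -77/15640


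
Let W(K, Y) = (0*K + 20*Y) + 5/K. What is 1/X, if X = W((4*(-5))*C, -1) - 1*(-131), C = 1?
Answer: 4/443 ≈ 0.0090293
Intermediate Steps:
W(K, Y) = 5/K + 20*Y (W(K, Y) = (0 + 20*Y) + 5/K = 20*Y + 5/K = 5/K + 20*Y)
X = 443/4 (X = (5/(((4*(-5))*1)) + 20*(-1)) - 1*(-131) = (5/((-20*1)) - 20) + 131 = (5/(-20) - 20) + 131 = (5*(-1/20) - 20) + 131 = (-¼ - 20) + 131 = -81/4 + 131 = 443/4 ≈ 110.75)
1/X = 1/(443/4) = 4/443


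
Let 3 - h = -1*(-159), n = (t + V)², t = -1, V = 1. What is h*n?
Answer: 0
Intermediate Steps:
n = 0 (n = (-1 + 1)² = 0² = 0)
h = -156 (h = 3 - (-1)*(-159) = 3 - 1*159 = 3 - 159 = -156)
h*n = -156*0 = 0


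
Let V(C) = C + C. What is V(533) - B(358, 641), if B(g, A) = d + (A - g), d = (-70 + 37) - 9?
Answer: 825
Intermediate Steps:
d = -42 (d = -33 - 9 = -42)
B(g, A) = -42 + A - g (B(g, A) = -42 + (A - g) = -42 + A - g)
V(C) = 2*C
V(533) - B(358, 641) = 2*533 - (-42 + 641 - 1*358) = 1066 - (-42 + 641 - 358) = 1066 - 1*241 = 1066 - 241 = 825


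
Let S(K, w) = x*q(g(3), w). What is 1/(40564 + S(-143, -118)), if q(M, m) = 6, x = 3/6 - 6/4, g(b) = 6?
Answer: 1/40558 ≈ 2.4656e-5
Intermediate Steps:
x = -1 (x = 3*(⅙) - 6*¼ = ½ - 3/2 = -1)
S(K, w) = -6 (S(K, w) = -1*6 = -6)
1/(40564 + S(-143, -118)) = 1/(40564 - 6) = 1/40558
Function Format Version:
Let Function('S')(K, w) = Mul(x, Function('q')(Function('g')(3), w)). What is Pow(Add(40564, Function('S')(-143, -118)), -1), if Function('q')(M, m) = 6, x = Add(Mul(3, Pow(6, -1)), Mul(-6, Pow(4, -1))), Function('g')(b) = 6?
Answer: Rational(1, 40558) ≈ 2.4656e-5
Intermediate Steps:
x = -1 (x = Add(Mul(3, Rational(1, 6)), Mul(-6, Rational(1, 4))) = Add(Rational(1, 2), Rational(-3, 2)) = -1)
Function('S')(K, w) = -6 (Function('S')(K, w) = Mul(-1, 6) = -6)
Pow(Add(40564, Function('S')(-143, -118)), -1) = Pow(Add(40564, -6), -1) = Pow(40558, -1) = Rational(1, 40558)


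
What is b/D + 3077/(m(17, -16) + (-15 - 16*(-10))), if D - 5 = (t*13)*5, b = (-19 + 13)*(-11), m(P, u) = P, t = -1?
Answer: 7247/405 ≈ 17.894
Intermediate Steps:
b = 66 (b = -6*(-11) = 66)
D = -60 (D = 5 - 1*13*5 = 5 - 13*5 = 5 - 65 = -60)
b/D + 3077/(m(17, -16) + (-15 - 16*(-10))) = 66/(-60) + 3077/(17 + (-15 - 16*(-10))) = 66*(-1/60) + 3077/(17 + (-15 + 160)) = -11/10 + 3077/(17 + 145) = -11/10 + 3077/162 = 7247/405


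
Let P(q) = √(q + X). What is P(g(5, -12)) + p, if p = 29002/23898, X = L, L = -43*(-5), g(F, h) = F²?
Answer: 14501/11949 + 4*√15 ≈ 16.706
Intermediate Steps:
L = 215
X = 215
p = 14501/11949 (p = 29002*(1/23898) = 14501/11949 ≈ 1.2136)
P(q) = √(215 + q) (P(q) = √(q + 215) = √(215 + q))
P(g(5, -12)) + p = √(215 + 5²) + 14501/11949 = √(215 + 25) + 14501/11949 = √240 + 14501/11949 = 4*√15 + 14501/11949 = 14501/11949 + 4*√15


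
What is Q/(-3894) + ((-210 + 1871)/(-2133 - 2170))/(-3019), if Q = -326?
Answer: 2120727358/25293003879 ≈ 0.083846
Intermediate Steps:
Q/(-3894) + ((-210 + 1871)/(-2133 - 2170))/(-3019) = -326/(-3894) + ((-210 + 1871)/(-2133 - 2170))/(-3019) = -326*(-1/3894) + (1661/(-4303))*(-1/3019) = 163/1947 + (1661*(-1/4303))*(-1/3019) = 163/1947 - 1661/4303*(-1/3019) = 163/1947 + 1661/12990757 = 2120727358/25293003879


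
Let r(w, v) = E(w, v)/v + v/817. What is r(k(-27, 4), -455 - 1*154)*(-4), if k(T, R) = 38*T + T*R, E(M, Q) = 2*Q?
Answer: -4100/817 ≈ -5.0184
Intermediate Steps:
k(T, R) = 38*T + R*T
r(w, v) = 2 + v/817 (r(w, v) = (2*v)/v + v/817 = 2 + v*(1/817) = 2 + v/817)
r(k(-27, 4), -455 - 1*154)*(-4) = (2 + (-455 - 1*154)/817)*(-4) = (2 + (-455 - 154)/817)*(-4) = (2 + (1/817)*(-609))*(-4) = (2 - 609/817)*(-4) = (1025/817)*(-4) = -4100/817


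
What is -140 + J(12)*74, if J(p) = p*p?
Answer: 10516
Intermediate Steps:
J(p) = p**2
-140 + J(12)*74 = -140 + 12**2*74 = -140 + 144*74 = -140 + 10656 = 10516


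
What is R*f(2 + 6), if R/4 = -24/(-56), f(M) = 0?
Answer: 0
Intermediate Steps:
R = 12/7 (R = 4*(-24/(-56)) = 4*(-24*(-1/56)) = 4*(3/7) = 12/7 ≈ 1.7143)
R*f(2 + 6) = (12/7)*0 = 0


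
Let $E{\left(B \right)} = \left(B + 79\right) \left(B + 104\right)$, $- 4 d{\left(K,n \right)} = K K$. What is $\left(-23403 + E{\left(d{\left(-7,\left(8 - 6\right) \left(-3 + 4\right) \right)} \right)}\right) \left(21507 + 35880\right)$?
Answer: $- \frac{15865152633}{16} \approx -9.9157 \cdot 10^{8}$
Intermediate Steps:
$d{\left(K,n \right)} = - \frac{K^{2}}{4}$ ($d{\left(K,n \right)} = - \frac{K K}{4} = - \frac{K^{2}}{4}$)
$E{\left(B \right)} = \left(79 + B\right) \left(104 + B\right)$
$\left(-23403 + E{\left(d{\left(-7,\left(8 - 6\right) \left(-3 + 4\right) \right)} \right)}\right) \left(21507 + 35880\right) = \left(-23403 + \left(8216 + \left(- \frac{\left(-7\right)^{2}}{4}\right)^{2} + 183 \left(- \frac{\left(-7\right)^{2}}{4}\right)\right)\right) \left(21507 + 35880\right) = \left(-23403 + \left(8216 + \left(\left(- \frac{1}{4}\right) 49\right)^{2} + 183 \left(\left(- \frac{1}{4}\right) 49\right)\right)\right) 57387 = \left(-23403 + \left(8216 + \left(- \frac{49}{4}\right)^{2} + 183 \left(- \frac{49}{4}\right)\right)\right) 57387 = \left(-23403 + \left(8216 + \frac{2401}{16} - \frac{8967}{4}\right)\right) 57387 = \left(-23403 + \frac{97989}{16}\right) 57387 = \left(- \frac{276459}{16}\right) 57387 = - \frac{15865152633}{16}$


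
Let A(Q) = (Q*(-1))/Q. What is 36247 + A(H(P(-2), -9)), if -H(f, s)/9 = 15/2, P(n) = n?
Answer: 36246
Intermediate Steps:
H(f, s) = -135/2
A(Q) = -1 (A(Q) = (-Q)/Q = -1)
36247 + A(H(P(-2), -9)) = 36247 - 1 = 36246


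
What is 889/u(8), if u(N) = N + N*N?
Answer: 889/72 ≈ 12.347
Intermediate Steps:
u(N) = N + N²
889/u(8) = 889/((8*(1 + 8))) = 889/((8*9)) = 889/72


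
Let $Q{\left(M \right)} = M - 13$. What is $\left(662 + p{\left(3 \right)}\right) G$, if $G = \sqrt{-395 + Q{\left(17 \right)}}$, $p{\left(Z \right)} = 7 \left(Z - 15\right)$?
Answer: $578 i \sqrt{391} \approx 11429.0 i$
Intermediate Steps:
$Q{\left(M \right)} = -13 + M$ ($Q{\left(M \right)} = M - 13 = -13 + M$)
$p{\left(Z \right)} = -105 + 7 Z$ ($p{\left(Z \right)} = 7 \left(-15 + Z\right) = -105 + 7 Z$)
$G = i \sqrt{391}$ ($G = \sqrt{-395 + \left(-13 + 17\right)} = \sqrt{-395 + 4} = \sqrt{-391} = i \sqrt{391} \approx 19.774 i$)
$\left(662 + p{\left(3 \right)}\right) G = \left(662 + \left(-105 + 7 \cdot 3\right)\right) i \sqrt{391} = \left(662 + \left(-105 + 21\right)\right) i \sqrt{391} = \left(662 - 84\right) i \sqrt{391} = 578 i \sqrt{391}$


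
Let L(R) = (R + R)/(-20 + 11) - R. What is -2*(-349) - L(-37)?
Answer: 5875/9 ≈ 652.78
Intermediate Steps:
L(R) = -11*R/9 (L(R) = (2*R)/(-9) - R = (2*R)*(-⅑) - R = -2*R/9 - R = -11*R/9)
-2*(-349) - L(-37) = -2*(-349) - (-11)*(-37)/9 = 698 - 1*407/9 = 698 - 407/9 = 5875/9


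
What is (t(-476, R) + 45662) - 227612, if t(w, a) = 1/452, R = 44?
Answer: -82241399/452 ≈ -1.8195e+5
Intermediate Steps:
t(w, a) = 1/452
(t(-476, R) + 45662) - 227612 = (1/452 + 45662) - 227612 = 20639225/452 - 227612 = -82241399/452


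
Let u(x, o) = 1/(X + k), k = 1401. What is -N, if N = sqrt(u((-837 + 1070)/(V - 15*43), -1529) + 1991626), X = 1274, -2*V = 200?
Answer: -sqrt(570053151957)/535 ≈ -1411.3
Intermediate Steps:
V = -100 (V = -1/2*200 = -100)
u(x, o) = 1/2675 (u(x, o) = 1/(1274 + 1401) = 1/2675)
N = sqrt(570053151957)/535 (N = sqrt(1/2675 + 1991626) = sqrt(5327599551/2675) = sqrt(570053151957)/535 ≈ 1411.3)
-N = -sqrt(570053151957)/535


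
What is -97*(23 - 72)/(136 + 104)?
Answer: 4753/240 ≈ 19.804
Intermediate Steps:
-97*(23 - 72)/(136 + 104) = -(-4753)/240 = -97*(-49/240) = 4753/240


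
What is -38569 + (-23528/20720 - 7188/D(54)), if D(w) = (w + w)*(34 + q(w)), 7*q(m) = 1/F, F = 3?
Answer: -42857835253/1111110 ≈ -38572.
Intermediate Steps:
q(m) = 1/21 (q(m) = (1/7)/3 = (1/7)*(1/3) = 1/21)
D(w) = 1430*w/21 (D(w) = (w + w)*(34 + 1/21) = (2*w)*(715/21) = 1430*w/21)
-38569 + (-23528/20720 - 7188/D(54)) = -38569 + (-23528/20720 - 7188/((1430/21)*54)) = -38569 + (-23528*1/20720 - 7188/25740/7) = -38569 + (-2941/2590 - 7188*7/25740) = -38569 + (-2941/2590 - 4193/2145) = -38569 - 3433663/1111110 = -42857835253/1111110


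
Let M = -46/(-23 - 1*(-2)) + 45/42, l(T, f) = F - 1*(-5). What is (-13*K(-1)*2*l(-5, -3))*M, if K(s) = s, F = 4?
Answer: 5343/7 ≈ 763.29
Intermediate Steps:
l(T, f) = 9 (l(T, f) = 4 - 1*(-5) = 4 + 5 = 9)
M = 137/42 (M = -46/(-23 + 2) + 45*(1/42) = -46/(-21) + 15/14 = -46*(-1/21) + 15/14 = 46/21 + 15/14 = 137/42 ≈ 3.2619)
(-13*K(-1)*2*l(-5, -3))*M = -13*(-1*2)*9*(137/42) = -(-26)*9*(137/42) = -13*(-18)*(137/42) = 234*(137/42) = 5343/7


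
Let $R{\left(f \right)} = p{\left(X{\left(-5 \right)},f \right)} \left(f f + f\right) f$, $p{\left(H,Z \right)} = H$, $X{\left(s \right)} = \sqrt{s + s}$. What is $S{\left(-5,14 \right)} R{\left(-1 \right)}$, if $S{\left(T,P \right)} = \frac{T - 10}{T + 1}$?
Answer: $0$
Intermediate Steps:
$X{\left(s \right)} = \sqrt{2} \sqrt{s}$ ($X{\left(s \right)} = \sqrt{2 s} = \sqrt{2} \sqrt{s}$)
$S{\left(T,P \right)} = \frac{-10 + T}{1 + T}$
$R{\left(f \right)} = i f \sqrt{10} \left(f + f^{2}\right)$ ($R{\left(f \right)} = \sqrt{2} \sqrt{-5} \left(f f + f\right) f = \sqrt{2} i \sqrt{5} \left(f^{2} + f\right) f = i \sqrt{10} \left(f + f^{2}\right) f = i f \sqrt{10} \left(f + f^{2}\right)$)
$S{\left(-5,14 \right)} R{\left(-1 \right)} = \frac{-10 - 5}{1 - 5} i \sqrt{10} \left(-1\right)^{2} \left(1 - 1\right) = \frac{1}{-4} \left(-15\right) i \sqrt{10} \cdot 1 \cdot 0 = \left(- \frac{1}{4}\right) \left(-15\right) 0 = \frac{15}{4} \cdot 0 = 0$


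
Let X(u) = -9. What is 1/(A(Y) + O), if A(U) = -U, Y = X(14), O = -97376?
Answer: -1/97367 ≈ -1.0270e-5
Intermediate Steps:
Y = -9
1/(A(Y) + O) = 1/(-1*(-9) - 97376) = 1/(9 - 97376) = 1/(-97367) = -1/97367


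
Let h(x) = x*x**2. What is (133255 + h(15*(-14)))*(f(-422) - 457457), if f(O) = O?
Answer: 4179402752855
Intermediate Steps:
h(x) = x**3
(133255 + h(15*(-14)))*(f(-422) - 457457) = (133255 + (15*(-14))**3)*(-422 - 457457) = (133255 + (-210)**3)*(-457879) = (133255 - 9261000)*(-457879) = -9127745*(-457879) = 4179402752855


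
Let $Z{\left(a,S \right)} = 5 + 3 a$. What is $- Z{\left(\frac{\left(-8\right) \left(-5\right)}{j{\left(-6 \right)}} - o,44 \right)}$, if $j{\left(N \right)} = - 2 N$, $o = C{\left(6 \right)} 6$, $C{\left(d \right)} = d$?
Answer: $93$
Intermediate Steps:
$o = 36$ ($o = 6 \cdot 6 = 36$)
$- Z{\left(\frac{\left(-8\right) \left(-5\right)}{j{\left(-6 \right)}} - o,44 \right)} = - (5 + 3 \left(\frac{\left(-8\right) \left(-5\right)}{\left(-2\right) \left(-6\right)} - 36\right)) = - (5 + 3 \left(\frac{40}{12} - 36\right)) = - (5 + 3 \left(40 \cdot \frac{1}{12} - 36\right)) = - (5 + 3 \left(\frac{10}{3} - 36\right)) = - (5 + 3 \left(- \frac{98}{3}\right)) = - (5 - 98) = \left(-1\right) \left(-93\right) = 93$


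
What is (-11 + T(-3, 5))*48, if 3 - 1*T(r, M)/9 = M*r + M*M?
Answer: -3552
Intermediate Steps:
T(r, M) = 27 - 9*M² - 9*M*r (T(r, M) = 27 - 9*(M*r + M*M) = 27 - 9*(M*r + M²) = 27 - 9*(M² + M*r) = 27 + (-9*M² - 9*M*r) = 27 - 9*M² - 9*M*r)
(-11 + T(-3, 5))*48 = (-11 + (27 - 9*5² - 9*5*(-3)))*48 = (-11 + (27 - 9*25 + 135))*48 = (-11 + (27 - 225 + 135))*48 = (-11 - 63)*48 = -74*48 = -3552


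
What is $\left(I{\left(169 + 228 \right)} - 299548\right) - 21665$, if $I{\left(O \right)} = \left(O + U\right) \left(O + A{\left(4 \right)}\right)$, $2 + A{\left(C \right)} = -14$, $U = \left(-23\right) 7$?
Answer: $-231297$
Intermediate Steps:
$U = -161$
$A{\left(C \right)} = -16$ ($A{\left(C \right)} = -2 - 14 = -16$)
$I{\left(O \right)} = \left(-161 + O\right) \left(-16 + O\right)$ ($I{\left(O \right)} = \left(O - 161\right) \left(O - 16\right) = \left(-161 + O\right) \left(-16 + O\right)$)
$\left(I{\left(169 + 228 \right)} - 299548\right) - 21665 = \left(\left(2576 + \left(169 + 228\right)^{2} - 177 \left(169 + 228\right)\right) - 299548\right) - 21665 = \left(\left(2576 + 397^{2} - 70269\right) - 299548\right) - 21665 = \left(\left(2576 + 157609 - 70269\right) - 299548\right) - 21665 = \left(89916 - 299548\right) - 21665 = -209632 - 21665 = -231297$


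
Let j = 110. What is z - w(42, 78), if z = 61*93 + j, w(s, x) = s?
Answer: 5741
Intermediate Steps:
z = 5783 (z = 61*93 + 110 = 5673 + 110 = 5783)
z - w(42, 78) = 5783 - 1*42 = 5783 - 42 = 5741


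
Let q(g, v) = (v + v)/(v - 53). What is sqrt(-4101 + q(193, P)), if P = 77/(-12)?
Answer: I*sqrt(2084711467)/713 ≈ 64.037*I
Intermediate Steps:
P = -77/12 (P = 77*(-1/12) = -77/12 ≈ -6.4167)
q(g, v) = 2*v/(-53 + v) (q(g, v) = (2*v)/(-53 + v) = 2*v/(-53 + v))
sqrt(-4101 + q(193, P)) = sqrt(-4101 + 2*(-77/12)/(-53 - 77/12)) = sqrt(-4101 + 2*(-77/12)/(-713/12)) = sqrt(-4101 + 2*(-77/12)*(-12/713)) = sqrt(-4101 + 154/713) = sqrt(-2923859/713) = I*sqrt(2084711467)/713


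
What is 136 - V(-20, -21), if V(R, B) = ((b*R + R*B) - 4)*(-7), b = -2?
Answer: 3328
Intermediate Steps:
V(R, B) = 28 + 14*R - 7*B*R (V(R, B) = ((-2*R + R*B) - 4)*(-7) = ((-2*R + B*R) - 4)*(-7) = (-4 - 2*R + B*R)*(-7) = 28 + 14*R - 7*B*R)
136 - V(-20, -21) = 136 - (28 + 14*(-20) - 7*(-21)*(-20)) = 136 - (28 - 280 - 2940) = 136 - 1*(-3192) = 136 + 3192 = 3328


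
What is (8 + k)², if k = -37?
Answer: 841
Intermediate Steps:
(8 + k)² = (8 - 37)² = (-29)² = 841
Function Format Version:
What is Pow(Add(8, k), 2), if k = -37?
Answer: 841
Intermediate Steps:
Pow(Add(8, k), 2) = Pow(Add(8, -37), 2) = Pow(-29, 2) = 841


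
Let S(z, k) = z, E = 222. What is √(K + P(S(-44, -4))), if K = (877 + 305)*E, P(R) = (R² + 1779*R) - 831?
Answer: √185233 ≈ 430.39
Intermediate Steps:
P(R) = -831 + R² + 1779*R
K = 262404 (K = (877 + 305)*222 = 1182*222 = 262404)
√(K + P(S(-44, -4))) = √(262404 + (-831 + (-44)² + 1779*(-44))) = √(262404 + (-831 + 1936 - 78276)) = √(262404 - 77171) = √185233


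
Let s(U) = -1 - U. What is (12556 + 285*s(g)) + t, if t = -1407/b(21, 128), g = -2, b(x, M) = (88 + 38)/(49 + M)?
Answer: 21729/2 ≈ 10865.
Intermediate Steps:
b(x, M) = 126/(49 + M)
t = -3953/2 (t = -1407/(126/(49 + 128)) = -1407/(126/177) = -1407/(126*(1/177)) = -1407/42/59 = -1407*59/42 = -3953/2 ≈ -1976.5)
(12556 + 285*s(g)) + t = (12556 + 285*(-1 - 1*(-2))) - 3953/2 = (12556 + 285*(-1 + 2)) - 3953/2 = (12556 + 285*1) - 3953/2 = (12556 + 285) - 3953/2 = 12841 - 3953/2 = 21729/2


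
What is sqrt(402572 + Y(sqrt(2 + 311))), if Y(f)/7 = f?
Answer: sqrt(402572 + 7*sqrt(313)) ≈ 634.58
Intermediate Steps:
Y(f) = 7*f
sqrt(402572 + Y(sqrt(2 + 311))) = sqrt(402572 + 7*sqrt(2 + 311)) = sqrt(402572 + 7*sqrt(313))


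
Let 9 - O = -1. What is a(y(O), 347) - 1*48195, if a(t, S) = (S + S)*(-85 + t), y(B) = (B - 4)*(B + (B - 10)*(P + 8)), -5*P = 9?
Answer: -65545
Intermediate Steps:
P = -9/5 (P = -1/5*9 = -9/5 ≈ -1.8000)
O = 10 (O = 9 - 1*(-1) = 9 + 1 = 10)
y(B) = (-62 + 36*B/5)*(-4 + B) (y(B) = (B - 4)*(B + (B - 10)*(-9/5 + 8)) = (-4 + B)*(B + (-10 + B)*(31/5)) = (-4 + B)*(B + (-62 + 31*B/5)) = (-4 + B)*(-62 + 36*B/5) = (-62 + 36*B/5)*(-4 + B))
a(t, S) = 2*S*(-85 + t) (a(t, S) = (2*S)*(-85 + t) = 2*S*(-85 + t))
a(y(O), 347) - 1*48195 = 2*347*(-85 + (248 - 454/5*10 + (36/5)*10**2)) - 1*48195 = 2*347*(-85 + (248 - 908 + (36/5)*100)) - 48195 = 2*347*(-85 + (248 - 908 + 720)) - 48195 = 2*347*(-85 + 60) - 48195 = 2*347*(-25) - 48195 = -17350 - 48195 = -65545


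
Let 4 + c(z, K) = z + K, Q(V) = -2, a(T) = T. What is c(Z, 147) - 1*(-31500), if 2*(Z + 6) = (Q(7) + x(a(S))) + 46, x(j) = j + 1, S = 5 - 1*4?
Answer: 31660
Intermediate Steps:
S = 1 (S = 5 - 4 = 1)
x(j) = 1 + j
Z = 17 (Z = -6 + ((-2 + (1 + 1)) + 46)/2 = -6 + ((-2 + 2) + 46)/2 = -6 + (0 + 46)/2 = -6 + (½)*46 = -6 + 23 = 17)
c(z, K) = -4 + K + z (c(z, K) = -4 + (z + K) = -4 + (K + z) = -4 + K + z)
c(Z, 147) - 1*(-31500) = (-4 + 147 + 17) - 1*(-31500) = 160 + 31500 = 31660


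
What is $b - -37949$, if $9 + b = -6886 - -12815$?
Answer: $43869$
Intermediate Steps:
$b = 5920$ ($b = -9 - -5929 = -9 + \left(-6886 + 12815\right) = -9 + 5929 = 5920$)
$b - -37949 = 5920 - -37949 = 5920 + 37949 = 43869$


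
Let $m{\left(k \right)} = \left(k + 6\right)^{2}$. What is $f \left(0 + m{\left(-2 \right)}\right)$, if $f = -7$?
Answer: $-112$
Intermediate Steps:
$m{\left(k \right)} = \left(6 + k\right)^{2}$
$f \left(0 + m{\left(-2 \right)}\right) = - 7 \left(0 + \left(6 - 2\right)^{2}\right) = - 7 \left(0 + 4^{2}\right) = - 7 \left(0 + 16\right) = \left(-7\right) 16 = -112$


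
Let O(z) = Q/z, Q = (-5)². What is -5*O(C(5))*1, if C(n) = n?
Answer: -25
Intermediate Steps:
Q = 25
O(z) = 25/z
-5*O(C(5))*1 = -125/5*1 = -5*5*1 = -25*1 = -25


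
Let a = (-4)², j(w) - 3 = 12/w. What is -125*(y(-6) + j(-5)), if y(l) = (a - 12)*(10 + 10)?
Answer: -10075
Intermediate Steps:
j(w) = 3 + 12/w
a = 16
y(l) = 80 (y(l) = (16 - 12)*(10 + 10) = 4*20 = 80)
-125*(y(-6) + j(-5)) = -125*(80 + (3 + 12/(-5))) = -125*(80 + (3 + 12*(-⅕))) = -125*(80 + (3 - 12/5)) = -125*(80 + ⅗) = -125*403/5 = -10075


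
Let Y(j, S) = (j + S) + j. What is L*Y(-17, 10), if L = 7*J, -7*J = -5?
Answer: -120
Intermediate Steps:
Y(j, S) = S + 2*j (Y(j, S) = (S + j) + j = S + 2*j)
J = 5/7 (J = -1/7*(-5) = 5/7 ≈ 0.71429)
L = 5 (L = 7*(5/7) = 5)
L*Y(-17, 10) = 5*(10 + 2*(-17)) = 5*(10 - 34) = 5*(-24) = -120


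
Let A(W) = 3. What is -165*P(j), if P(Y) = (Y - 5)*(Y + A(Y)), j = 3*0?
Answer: 2475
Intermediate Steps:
j = 0
P(Y) = (-5 + Y)*(3 + Y) (P(Y) = (Y - 5)*(Y + 3) = (-5 + Y)*(3 + Y))
-165*P(j) = -165*(-15 + 0**2 - 2*0) = -165*(-15 + 0 + 0) = -165*(-15) = 2475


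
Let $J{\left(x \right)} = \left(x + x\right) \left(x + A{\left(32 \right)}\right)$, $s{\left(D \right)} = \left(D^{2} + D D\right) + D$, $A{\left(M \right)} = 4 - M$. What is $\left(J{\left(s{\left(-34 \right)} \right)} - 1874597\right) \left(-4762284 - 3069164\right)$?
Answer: $-65599364521544$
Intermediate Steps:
$s{\left(D \right)} = D + 2 D^{2}$ ($s{\left(D \right)} = \left(D^{2} + D^{2}\right) + D = 2 D^{2} + D = D + 2 D^{2}$)
$J{\left(x \right)} = 2 x \left(-28 + x\right)$ ($J{\left(x \right)} = \left(x + x\right) \left(x + \left(4 - 32\right)\right) = 2 x \left(x + \left(4 - 32\right)\right) = 2 x \left(x - 28\right) = 2 x \left(-28 + x\right)$)
$\left(J{\left(s{\left(-34 \right)} \right)} - 1874597\right) \left(-4762284 - 3069164\right) = \left(2 \left(- 34 \left(1 + 2 \left(-34\right)\right)\right) \left(-28 - 34 \left(1 + 2 \left(-34\right)\right)\right) - 1874597\right) \left(-4762284 - 3069164\right) = \left(2 \left(- 34 \left(1 - 68\right)\right) \left(-28 - 34 \left(1 - 68\right)\right) - 1874597\right) \left(-7831448\right) = \left(2 \left(\left(-34\right) \left(-67\right)\right) \left(-28 - -2278\right) - 1874597\right) \left(-7831448\right) = \left(2 \cdot 2278 \left(-28 + 2278\right) - 1874597\right) \left(-7831448\right) = \left(2 \cdot 2278 \cdot 2250 - 1874597\right) \left(-7831448\right) = \left(10251000 - 1874597\right) \left(-7831448\right) = 8376403 \left(-7831448\right) = -65599364521544$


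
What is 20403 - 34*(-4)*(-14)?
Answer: 18499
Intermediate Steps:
20403 - 34*(-4)*(-14) = 20403 + 136*(-14) = 20403 - 1904 = 18499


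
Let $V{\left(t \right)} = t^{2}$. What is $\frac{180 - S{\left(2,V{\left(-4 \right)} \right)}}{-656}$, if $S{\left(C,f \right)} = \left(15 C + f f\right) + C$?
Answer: $\frac{27}{164} \approx 0.16463$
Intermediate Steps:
$S{\left(C,f \right)} = f^{2} + 16 C$ ($S{\left(C,f \right)} = \left(15 C + f^{2}\right) + C = \left(f^{2} + 15 C\right) + C = f^{2} + 16 C$)
$\frac{180 - S{\left(2,V{\left(-4 \right)} \right)}}{-656} = \frac{180 - \left(\left(\left(-4\right)^{2}\right)^{2} + 16 \cdot 2\right)}{-656} = \left(180 - \left(16^{2} + 32\right)\right) \left(- \frac{1}{656}\right) = \left(180 - \left(256 + 32\right)\right) \left(- \frac{1}{656}\right) = \left(180 - 288\right) \left(- \frac{1}{656}\right) = \left(-108\right) \left(- \frac{1}{656}\right) = \frac{27}{164}$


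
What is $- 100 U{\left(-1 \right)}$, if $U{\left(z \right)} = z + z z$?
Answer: $0$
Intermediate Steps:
$U{\left(z \right)} = z + z^{2}$
$- 100 U{\left(-1 \right)} = - 100 \left(- (1 - 1)\right) = - 100 \left(\left(-1\right) 0\right) = \left(-100\right) 0 = 0$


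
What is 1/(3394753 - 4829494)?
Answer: -1/1434741 ≈ -6.9699e-7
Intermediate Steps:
1/(3394753 - 4829494) = 1/(-1434741) = -1/1434741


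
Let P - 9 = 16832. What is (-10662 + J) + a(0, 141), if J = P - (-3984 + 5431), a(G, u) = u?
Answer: 4873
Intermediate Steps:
P = 16841 (P = 9 + 16832 = 16841)
J = 15394 (J = 16841 - (-3984 + 5431) = 16841 - 1*1447 = 16841 - 1447 = 15394)
(-10662 + J) + a(0, 141) = (-10662 + 15394) + 141 = 4732 + 141 = 4873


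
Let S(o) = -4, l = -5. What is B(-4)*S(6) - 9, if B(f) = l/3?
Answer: -7/3 ≈ -2.3333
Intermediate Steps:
B(f) = -5/3
B(-4)*S(6) - 9 = -5/3*(-4) - 9 = 20/3 - 9 = -7/3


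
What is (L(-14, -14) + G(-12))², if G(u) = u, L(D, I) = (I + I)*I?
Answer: 144400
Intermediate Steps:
L(D, I) = 2*I² (L(D, I) = (2*I)*I = 2*I²)
(L(-14, -14) + G(-12))² = (2*(-14)² - 12)² = (2*196 - 12)² = (392 - 12)² = 380² = 144400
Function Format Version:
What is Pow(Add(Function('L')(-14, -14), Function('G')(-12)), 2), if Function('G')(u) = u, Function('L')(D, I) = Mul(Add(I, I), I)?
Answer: 144400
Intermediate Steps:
Function('L')(D, I) = Mul(2, Pow(I, 2)) (Function('L')(D, I) = Mul(Mul(2, I), I) = Mul(2, Pow(I, 2)))
Pow(Add(Function('L')(-14, -14), Function('G')(-12)), 2) = Pow(Add(Mul(2, Pow(-14, 2)), -12), 2) = Pow(Add(Mul(2, 196), -12), 2) = Pow(Add(392, -12), 2) = Pow(380, 2) = 144400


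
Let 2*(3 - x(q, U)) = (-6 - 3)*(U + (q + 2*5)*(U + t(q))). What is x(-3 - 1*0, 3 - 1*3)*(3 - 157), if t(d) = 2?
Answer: -10164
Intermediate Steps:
x(q, U) = 3 + 9*U/2 + 9*(2 + U)*(10 + q)/2 (x(q, U) = 3 - (-6 - 3)*(U + (q + 2*5)*(U + 2))/2 = 3 - (-9)*(U + (q + 10)*(2 + U))/2 = 3 - (-9)*(U + (10 + q)*(2 + U))/2 = 3 - (-9)*(U + (2 + U)*(10 + q))/2 = 3 - (-9*U - 9*(2 + U)*(10 + q))/2 = 3 + (9*U/2 + 9*(2 + U)*(10 + q)/2) = 3 + 9*U/2 + 9*(2 + U)*(10 + q)/2)
x(-3 - 1*0, 3 - 1*3)*(3 - 157) = (93 + 9*(-3 - 1*0) + 99*(3 - 1*3)/2 + 9*(3 - 1*3)*(-3 - 1*0)/2)*(3 - 157) = (93 + 9*(-3 + 0) + 99*(3 - 3)/2 + 9*(3 - 3)*(-3 + 0)/2)*(-154) = (93 + 9*(-3) + (99/2)*0 + (9/2)*0*(-3))*(-154) = (93 - 27 + 0 + 0)*(-154) = 66*(-154) = -10164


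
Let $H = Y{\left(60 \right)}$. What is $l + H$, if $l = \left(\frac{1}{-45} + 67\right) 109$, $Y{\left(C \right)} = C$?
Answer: $\frac{331226}{45} \approx 7360.6$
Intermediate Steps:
$l = \frac{328526}{45}$ ($l = \left(- \frac{1}{45} + 67\right) 109 = \frac{3014}{45} \cdot 109 = \frac{328526}{45} \approx 7300.6$)
$H = 60$
$l + H = \frac{328526}{45} + 60 = \frac{331226}{45}$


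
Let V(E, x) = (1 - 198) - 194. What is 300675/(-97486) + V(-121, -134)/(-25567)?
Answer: -7649240699/2492424562 ≈ -3.0690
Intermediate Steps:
V(E, x) = -391 (V(E, x) = -197 - 194 = -391)
300675/(-97486) + V(-121, -134)/(-25567) = 300675/(-97486) - 391/(-25567) = 300675*(-1/97486) - 391*(-1/25567) = -300675/97486 + 391/25567 = -7649240699/2492424562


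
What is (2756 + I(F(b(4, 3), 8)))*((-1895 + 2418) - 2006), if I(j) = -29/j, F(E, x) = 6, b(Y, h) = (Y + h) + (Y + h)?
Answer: -24479881/6 ≈ -4.0800e+6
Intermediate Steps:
b(Y, h) = 2*Y + 2*h
(2756 + I(F(b(4, 3), 8)))*((-1895 + 2418) - 2006) = (2756 - 29/6)*((-1895 + 2418) - 2006) = (2756 - 29*1/6)*(523 - 2006) = (2756 - 29/6)*(-1483) = (16507/6)*(-1483) = -24479881/6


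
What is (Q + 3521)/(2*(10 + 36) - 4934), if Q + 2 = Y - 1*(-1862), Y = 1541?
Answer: -3461/2421 ≈ -1.4296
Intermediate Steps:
Q = 3401 (Q = -2 + (1541 - 1*(-1862)) = -2 + (1541 + 1862) = -2 + 3403 = 3401)
(Q + 3521)/(2*(10 + 36) - 4934) = (3401 + 3521)/(2*(10 + 36) - 4934) = 6922/(2*46 - 4934) = 6922/(92 - 4934) = 6922/(-4842) = 6922*(-1/4842) = -3461/2421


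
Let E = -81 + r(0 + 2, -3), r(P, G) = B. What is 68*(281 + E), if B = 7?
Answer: 14076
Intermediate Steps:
r(P, G) = 7
E = -74 (E = -81 + 7 = -74)
68*(281 + E) = 68*(281 - 74) = 68*207 = 14076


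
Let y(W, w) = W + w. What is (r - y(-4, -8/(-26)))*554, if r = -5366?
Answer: -38619340/13 ≈ -2.9707e+6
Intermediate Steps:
(r - y(-4, -8/(-26)))*554 = (-5366 - (-4 - 8/(-26)))*554 = (-5366 - (-4 - 8*(-1/26)))*554 = (-5366 - (-4 + 4/13))*554 = (-5366 - 1*(-48/13))*554 = (-5366 + 48/13)*554 = -69710/13*554 = -38619340/13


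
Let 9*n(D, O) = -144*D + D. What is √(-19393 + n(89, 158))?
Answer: 8*I*√2926/3 ≈ 144.25*I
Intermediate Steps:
n(D, O) = -143*D/9 (n(D, O) = (-144*D + D)/9 = (-143*D)/9 = -143*D/9)
√(-19393 + n(89, 158)) = √(-19393 - 143/9*89) = √(-19393 - 12727/9) = √(-187264/9) = 8*I*√2926/3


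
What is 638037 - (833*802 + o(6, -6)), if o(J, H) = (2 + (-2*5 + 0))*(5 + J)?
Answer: -29941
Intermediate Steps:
o(J, H) = -40 - 8*J (o(J, H) = (2 + (-10 + 0))*(5 + J) = (2 - 10)*(5 + J) = -8*(5 + J) = -40 - 8*J)
638037 - (833*802 + o(6, -6)) = 638037 - (833*802 + (-40 - 8*6)) = 638037 - (668066 + (-40 - 48)) = 638037 - (668066 - 88) = 638037 - 1*667978 = 638037 - 667978 = -29941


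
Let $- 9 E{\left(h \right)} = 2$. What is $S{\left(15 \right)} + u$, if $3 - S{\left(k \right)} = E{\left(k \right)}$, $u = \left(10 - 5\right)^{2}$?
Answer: $\frac{254}{9} \approx 28.222$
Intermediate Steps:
$E{\left(h \right)} = - \frac{2}{9}$ ($E{\left(h \right)} = \left(- \frac{1}{9}\right) 2 = - \frac{2}{9}$)
$u = 25$ ($u = 5^{2} = 25$)
$S{\left(k \right)} = \frac{29}{9}$ ($S{\left(k \right)} = 3 - - \frac{2}{9} = 3 + \frac{2}{9} = \frac{29}{9}$)
$S{\left(15 \right)} + u = \frac{29}{9} + 25 = \frac{254}{9}$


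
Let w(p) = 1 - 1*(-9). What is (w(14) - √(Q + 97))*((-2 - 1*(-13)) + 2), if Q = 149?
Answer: 130 - 13*√246 ≈ -73.897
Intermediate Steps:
w(p) = 10 (w(p) = 1 + 9 = 10)
(w(14) - √(Q + 97))*((-2 - 1*(-13)) + 2) = (10 - √(149 + 97))*((-2 - 1*(-13)) + 2) = (10 - √246)*((-2 + 13) + 2) = (10 - √246)*(11 + 2) = (10 - √246)*13 = 130 - 13*√246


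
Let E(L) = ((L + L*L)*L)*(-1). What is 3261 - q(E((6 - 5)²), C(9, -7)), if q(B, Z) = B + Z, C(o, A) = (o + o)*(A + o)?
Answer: 3227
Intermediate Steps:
C(o, A) = 2*o*(A + o) (C(o, A) = (2*o)*(A + o) = 2*o*(A + o))
E(L) = -L*(L + L²) (E(L) = ((L + L²)*L)*(-1) = (L*(L + L²))*(-1) = -L*(L + L²))
3261 - q(E((6 - 5)²), C(9, -7)) = 3261 - (((6 - 5)²)²*(-1 - (6 - 5)²) + 2*9*(-7 + 9)) = 3261 - ((1²)²*(-1 - 1*1²) + 2*9*2) = 3261 - (1²*(-1 - 1*1) + 36) = 3261 - (1*(-1 - 1) + 36) = 3261 - (1*(-2) + 36) = 3261 - (-2 + 36) = 3261 - 1*34 = 3261 - 34 = 3227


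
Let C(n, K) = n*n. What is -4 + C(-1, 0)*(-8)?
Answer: -12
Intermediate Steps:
C(n, K) = n²
-4 + C(-1, 0)*(-8) = -4 + (-1)²*(-8) = -4 + 1*(-8) = -4 - 8 = -12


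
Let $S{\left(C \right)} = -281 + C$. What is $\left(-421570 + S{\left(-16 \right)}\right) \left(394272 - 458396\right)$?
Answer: $27051799508$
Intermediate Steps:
$\left(-421570 + S{\left(-16 \right)}\right) \left(394272 - 458396\right) = \left(-421570 - 297\right) \left(394272 - 458396\right) = \left(-421570 - 297\right) \left(-64124\right) = \left(-421867\right) \left(-64124\right) = 27051799508$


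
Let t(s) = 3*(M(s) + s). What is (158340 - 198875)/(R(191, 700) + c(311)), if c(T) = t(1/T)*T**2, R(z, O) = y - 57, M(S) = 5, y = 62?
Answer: -40535/1451753 ≈ -0.027921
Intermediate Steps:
t(s) = 15 + 3*s (t(s) = 3*(5 + s) = 15 + 3*s)
R(z, O) = 5 (R(z, O) = 62 - 57 = 5)
c(T) = T**2*(15 + 3/T) (c(T) = (15 + 3/T)*T**2 = T**2*(15 + 3/T))
(158340 - 198875)/(R(191, 700) + c(311)) = (158340 - 198875)/(5 + 3*311*(1 + 5*311)) = -40535/(5 + 3*311*(1 + 1555)) = -40535/(5 + 3*311*1556) = -40535/(5 + 1451748) = -40535/1451753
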